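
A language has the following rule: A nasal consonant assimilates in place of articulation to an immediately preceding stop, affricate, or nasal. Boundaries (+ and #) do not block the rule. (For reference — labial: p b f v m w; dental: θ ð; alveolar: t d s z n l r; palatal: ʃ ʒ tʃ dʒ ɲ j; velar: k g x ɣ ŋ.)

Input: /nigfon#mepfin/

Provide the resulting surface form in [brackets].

/m/ after /n/ (alveolar) → [n]

[nigfon#nepfin]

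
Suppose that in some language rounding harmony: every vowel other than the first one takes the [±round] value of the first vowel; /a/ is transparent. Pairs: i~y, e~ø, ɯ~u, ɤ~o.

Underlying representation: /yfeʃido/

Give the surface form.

[yføʃydo]

/e/ harmonizes with /y/ ([+round]) → [ø]
/i/ harmonizes with /y/ ([+round]) → [y]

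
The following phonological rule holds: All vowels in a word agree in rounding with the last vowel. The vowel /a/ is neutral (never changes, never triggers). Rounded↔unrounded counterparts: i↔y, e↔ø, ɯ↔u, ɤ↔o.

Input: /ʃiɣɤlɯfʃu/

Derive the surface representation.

[ʃyɣolufʃu]

/i/ harmonizes with /u/ ([+round]) → [y]
/ɤ/ harmonizes with /u/ ([+round]) → [o]
/ɯ/ harmonizes with /u/ ([+round]) → [u]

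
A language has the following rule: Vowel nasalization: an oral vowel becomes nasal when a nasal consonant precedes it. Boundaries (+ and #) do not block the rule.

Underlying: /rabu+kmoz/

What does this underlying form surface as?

/o/ after nasal /m/ → [õ]

[rabu+kmõz]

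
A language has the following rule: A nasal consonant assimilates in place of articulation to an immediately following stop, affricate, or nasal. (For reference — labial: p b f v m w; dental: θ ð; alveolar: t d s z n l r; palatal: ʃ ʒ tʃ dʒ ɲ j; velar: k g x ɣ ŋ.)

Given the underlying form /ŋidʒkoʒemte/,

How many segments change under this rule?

/m/ before /t/ (alveolar) → [n]
1 segment changes.

1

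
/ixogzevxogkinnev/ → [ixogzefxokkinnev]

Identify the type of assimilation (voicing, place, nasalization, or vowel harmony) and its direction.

voicing assimilation, regressive

/v/→[f] /g/→[k].
Each target copies a feature from the following segment, so the direction is regressive.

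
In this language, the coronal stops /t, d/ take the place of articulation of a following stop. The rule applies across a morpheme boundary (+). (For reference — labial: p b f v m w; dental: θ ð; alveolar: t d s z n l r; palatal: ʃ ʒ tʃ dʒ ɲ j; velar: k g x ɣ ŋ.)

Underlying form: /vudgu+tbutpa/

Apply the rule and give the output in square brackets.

[vuggu+pbuppa]

/d/ before /g/ (velar) → [g]
/t/ before /b/ (labial) → [p]
/t/ before /p/ (labial) → [p]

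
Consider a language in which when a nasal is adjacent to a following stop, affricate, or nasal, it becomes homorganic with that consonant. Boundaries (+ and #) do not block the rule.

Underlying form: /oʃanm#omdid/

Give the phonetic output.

[oʃamm#ondid]

/n/ before /m/ (labial) → [m]
/m/ before /d/ (alveolar) → [n]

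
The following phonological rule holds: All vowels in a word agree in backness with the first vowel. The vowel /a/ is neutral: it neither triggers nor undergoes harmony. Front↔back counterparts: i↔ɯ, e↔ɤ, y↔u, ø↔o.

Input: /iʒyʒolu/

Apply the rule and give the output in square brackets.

[iʒyʒøly]

/o/ harmonizes with /i/ ([-back]) → [ø]
/u/ harmonizes with /i/ ([-back]) → [y]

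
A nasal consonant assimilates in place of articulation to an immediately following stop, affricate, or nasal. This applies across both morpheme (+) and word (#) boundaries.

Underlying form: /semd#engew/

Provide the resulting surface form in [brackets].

[send#eŋgew]

/m/ before /d/ (alveolar) → [n]
/n/ before /g/ (velar) → [ŋ]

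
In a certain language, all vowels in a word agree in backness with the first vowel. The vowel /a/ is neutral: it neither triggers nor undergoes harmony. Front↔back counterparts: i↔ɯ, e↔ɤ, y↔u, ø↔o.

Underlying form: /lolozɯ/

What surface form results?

[lolozɯ]

no segment meets the rule's conditions; no change.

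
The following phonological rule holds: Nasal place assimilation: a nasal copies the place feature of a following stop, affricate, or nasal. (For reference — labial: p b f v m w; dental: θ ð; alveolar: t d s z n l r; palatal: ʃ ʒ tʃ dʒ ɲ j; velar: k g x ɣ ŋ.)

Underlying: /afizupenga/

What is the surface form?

[afizupeŋga]

/n/ before /g/ (velar) → [ŋ]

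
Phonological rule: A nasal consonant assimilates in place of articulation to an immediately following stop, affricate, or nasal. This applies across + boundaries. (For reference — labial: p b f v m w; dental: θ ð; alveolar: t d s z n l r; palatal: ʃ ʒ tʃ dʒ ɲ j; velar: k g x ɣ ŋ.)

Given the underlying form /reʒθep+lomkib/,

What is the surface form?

[reʒθep+loŋkib]

/m/ before /k/ (velar) → [ŋ]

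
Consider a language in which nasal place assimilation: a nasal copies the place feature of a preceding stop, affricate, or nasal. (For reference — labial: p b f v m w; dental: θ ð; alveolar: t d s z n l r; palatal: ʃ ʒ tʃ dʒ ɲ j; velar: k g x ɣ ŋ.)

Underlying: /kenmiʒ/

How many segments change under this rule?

/m/ after /n/ (alveolar) → [n]
1 segment changes.

1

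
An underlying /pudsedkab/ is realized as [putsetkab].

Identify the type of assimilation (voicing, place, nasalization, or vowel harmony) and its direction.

voicing assimilation, regressive

/d/→[t] /d/→[t].
Each target copies a feature from the following segment, so the direction is regressive.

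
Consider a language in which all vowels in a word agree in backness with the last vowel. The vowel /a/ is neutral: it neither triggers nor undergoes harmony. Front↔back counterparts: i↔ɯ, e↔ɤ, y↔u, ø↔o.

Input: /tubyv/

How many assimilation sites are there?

/u/ harmonizes with /y/ ([-back]) → [y]
1 segment changes.

1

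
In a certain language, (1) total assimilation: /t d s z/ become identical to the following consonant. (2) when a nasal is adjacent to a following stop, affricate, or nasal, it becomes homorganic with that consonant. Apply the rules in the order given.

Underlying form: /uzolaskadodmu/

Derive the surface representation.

[uzolakkadommu]

Rule 1: /s/ before /k/ → [k] (total assimilation)
Rule 1: /d/ before /m/ → [m] (total assimilation)
After rule 1: uzolakkadommu
Rule 2: no segment meets the rule's conditions; no change.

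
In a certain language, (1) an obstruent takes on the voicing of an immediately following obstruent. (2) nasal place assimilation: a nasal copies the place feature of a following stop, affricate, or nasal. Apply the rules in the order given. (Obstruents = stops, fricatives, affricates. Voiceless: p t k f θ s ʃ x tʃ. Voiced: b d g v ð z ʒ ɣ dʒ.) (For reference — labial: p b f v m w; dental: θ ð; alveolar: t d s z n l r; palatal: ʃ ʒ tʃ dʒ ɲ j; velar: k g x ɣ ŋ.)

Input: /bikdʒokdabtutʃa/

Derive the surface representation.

[bigdʒogdaptutʃa]

Rule 1: /k/ before /dʒ/ (voiced) → [g]
Rule 1: /k/ before /d/ (voiced) → [g]
Rule 1: /b/ before /t/ (voiceless) → [p]
After rule 1: bigdʒogdaptutʃa
Rule 2: no segment meets the rule's conditions; no change.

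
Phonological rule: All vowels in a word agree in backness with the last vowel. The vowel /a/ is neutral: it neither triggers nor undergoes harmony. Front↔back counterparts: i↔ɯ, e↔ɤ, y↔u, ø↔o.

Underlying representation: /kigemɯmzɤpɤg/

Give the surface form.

/i/ harmonizes with /ɤ/ ([+back]) → [ɯ]
/e/ harmonizes with /ɤ/ ([+back]) → [ɤ]

[kɯgɤmɯmzɤpɤg]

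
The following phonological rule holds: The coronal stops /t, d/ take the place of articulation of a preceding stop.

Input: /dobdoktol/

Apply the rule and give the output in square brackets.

[dobbokkol]

/d/ after /b/ (labial) → [b]
/t/ after /k/ (velar) → [k]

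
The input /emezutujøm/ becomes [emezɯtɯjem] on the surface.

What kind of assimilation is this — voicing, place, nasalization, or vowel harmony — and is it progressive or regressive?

vowel harmony, progressive

/u/→[ɯ] /u/→[ɯ] /ø/→[e].
Vowels agree with the first vowel, so the harmony is progressive.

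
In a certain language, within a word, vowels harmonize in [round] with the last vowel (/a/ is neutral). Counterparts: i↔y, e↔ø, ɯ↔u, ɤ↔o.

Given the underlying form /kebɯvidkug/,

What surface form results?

[købuvydkug]

/e/ harmonizes with /u/ ([+round]) → [ø]
/ɯ/ harmonizes with /u/ ([+round]) → [u]
/i/ harmonizes with /u/ ([+round]) → [y]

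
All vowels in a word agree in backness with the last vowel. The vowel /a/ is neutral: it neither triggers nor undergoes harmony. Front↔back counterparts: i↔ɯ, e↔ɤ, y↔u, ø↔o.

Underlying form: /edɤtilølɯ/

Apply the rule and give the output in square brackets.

/e/ harmonizes with /ɯ/ ([+back]) → [ɤ]
/i/ harmonizes with /ɯ/ ([+back]) → [ɯ]
/ø/ harmonizes with /ɯ/ ([+back]) → [o]

[ɤdɤtɯlolɯ]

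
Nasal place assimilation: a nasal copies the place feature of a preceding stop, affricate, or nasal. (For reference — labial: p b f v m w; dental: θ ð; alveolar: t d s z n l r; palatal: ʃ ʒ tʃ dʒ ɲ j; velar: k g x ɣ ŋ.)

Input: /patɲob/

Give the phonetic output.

/ɲ/ after /t/ (alveolar) → [n]

[patnob]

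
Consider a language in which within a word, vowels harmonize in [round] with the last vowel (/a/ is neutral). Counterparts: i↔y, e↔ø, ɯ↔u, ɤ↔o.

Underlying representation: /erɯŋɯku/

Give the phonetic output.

/e/ harmonizes with /u/ ([+round]) → [ø]
/ɯ/ harmonizes with /u/ ([+round]) → [u]
/ɯ/ harmonizes with /u/ ([+round]) → [u]

[øruŋuku]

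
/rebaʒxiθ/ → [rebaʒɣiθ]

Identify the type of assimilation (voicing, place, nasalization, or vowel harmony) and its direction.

voicing assimilation, progressive

/x/→[ɣ].
Each target copies a feature from the preceding segment, so the direction is progressive.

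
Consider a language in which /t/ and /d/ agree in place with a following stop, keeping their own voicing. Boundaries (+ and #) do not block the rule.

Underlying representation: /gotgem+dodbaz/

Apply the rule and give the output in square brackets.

[gokgem+dobbaz]

/t/ before /g/ (velar) → [k]
/d/ before /b/ (labial) → [b]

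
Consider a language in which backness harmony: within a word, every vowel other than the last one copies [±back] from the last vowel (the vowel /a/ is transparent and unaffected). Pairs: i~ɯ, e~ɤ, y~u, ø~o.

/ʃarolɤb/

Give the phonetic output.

[ʃarolɤb]

no segment meets the rule's conditions; no change.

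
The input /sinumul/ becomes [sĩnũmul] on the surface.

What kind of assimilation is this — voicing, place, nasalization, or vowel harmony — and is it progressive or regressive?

/i/→[ĩ] /u/→[ũ].
Each target copies a feature from the following segment, so the direction is regressive.

nasalization, regressive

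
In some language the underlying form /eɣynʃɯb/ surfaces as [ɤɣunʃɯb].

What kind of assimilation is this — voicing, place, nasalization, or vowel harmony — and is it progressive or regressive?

/e/→[ɤ] /y/→[u].
Vowels agree with the last vowel, so the harmony is regressive.

vowel harmony, regressive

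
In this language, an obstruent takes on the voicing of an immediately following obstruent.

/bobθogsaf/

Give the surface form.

[bopθoksaf]

/b/ before /θ/ (voiceless) → [p]
/g/ before /s/ (voiceless) → [k]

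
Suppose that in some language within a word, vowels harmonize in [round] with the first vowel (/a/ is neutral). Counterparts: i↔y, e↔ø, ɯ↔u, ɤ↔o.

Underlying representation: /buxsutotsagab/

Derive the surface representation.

[buxsutotsagab]

no segment meets the rule's conditions; no change.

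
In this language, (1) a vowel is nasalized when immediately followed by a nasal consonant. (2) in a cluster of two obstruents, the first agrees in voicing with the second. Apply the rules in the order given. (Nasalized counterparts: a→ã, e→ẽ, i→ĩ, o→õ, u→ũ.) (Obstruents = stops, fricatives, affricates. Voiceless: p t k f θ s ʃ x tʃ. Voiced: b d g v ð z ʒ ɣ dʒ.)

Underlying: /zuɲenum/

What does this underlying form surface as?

Rule 1: /u/ before nasal /ɲ/ → [ũ]
Rule 1: /e/ before nasal /n/ → [ẽ]
Rule 1: /u/ before nasal /m/ → [ũ]
After rule 1: zũɲẽnũm
Rule 2: no segment meets the rule's conditions; no change.

[zũɲẽnũm]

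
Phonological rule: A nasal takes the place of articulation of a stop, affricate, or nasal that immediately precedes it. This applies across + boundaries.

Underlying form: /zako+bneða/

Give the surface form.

[zako+bmeða]

/n/ after /b/ (labial) → [m]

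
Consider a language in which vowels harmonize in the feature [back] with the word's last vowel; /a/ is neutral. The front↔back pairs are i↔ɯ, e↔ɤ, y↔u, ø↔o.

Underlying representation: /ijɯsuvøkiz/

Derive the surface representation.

[ijisyvøkiz]

/ɯ/ harmonizes with /i/ ([-back]) → [i]
/u/ harmonizes with /i/ ([-back]) → [y]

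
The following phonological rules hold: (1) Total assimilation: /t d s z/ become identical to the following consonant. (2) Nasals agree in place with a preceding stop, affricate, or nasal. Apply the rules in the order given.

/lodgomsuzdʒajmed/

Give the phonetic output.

[loggomsudʒdʒajmed]

Rule 1: /d/ before /g/ → [g] (total assimilation)
Rule 1: /z/ before /dʒ/ → [dʒ] (total assimilation)
After rule 1: loggomsudʒdʒajmed
Rule 2: no segment meets the rule's conditions; no change.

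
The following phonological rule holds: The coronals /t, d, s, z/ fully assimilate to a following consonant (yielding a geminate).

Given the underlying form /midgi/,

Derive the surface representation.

[miggi]

/d/ before /g/ → [g] (total assimilation)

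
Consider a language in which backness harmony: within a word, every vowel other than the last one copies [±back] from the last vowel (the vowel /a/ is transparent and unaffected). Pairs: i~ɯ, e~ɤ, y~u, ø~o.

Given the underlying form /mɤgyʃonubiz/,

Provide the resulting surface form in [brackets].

/ɤ/ harmonizes with /i/ ([-back]) → [e]
/o/ harmonizes with /i/ ([-back]) → [ø]
/u/ harmonizes with /i/ ([-back]) → [y]

[megyʃønybiz]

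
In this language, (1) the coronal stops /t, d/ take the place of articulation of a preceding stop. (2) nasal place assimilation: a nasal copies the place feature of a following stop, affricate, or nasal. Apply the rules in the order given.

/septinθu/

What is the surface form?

[seppinθu]

Rule 1: /t/ after /p/ (labial) → [p]
After rule 1: seppinθu
Rule 2: no segment meets the rule's conditions; no change.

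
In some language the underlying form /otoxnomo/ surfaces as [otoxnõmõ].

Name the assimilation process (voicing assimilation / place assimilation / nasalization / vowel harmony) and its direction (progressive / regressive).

/o/→[õ] /o/→[õ].
Each target copies a feature from the preceding segment, so the direction is progressive.

nasalization, progressive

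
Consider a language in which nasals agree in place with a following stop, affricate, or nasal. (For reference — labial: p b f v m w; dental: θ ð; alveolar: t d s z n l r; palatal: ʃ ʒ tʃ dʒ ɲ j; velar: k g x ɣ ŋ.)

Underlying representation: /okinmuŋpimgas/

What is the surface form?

/n/ before /m/ (labial) → [m]
/ŋ/ before /p/ (labial) → [m]
/m/ before /g/ (velar) → [ŋ]

[okimmumpiŋgas]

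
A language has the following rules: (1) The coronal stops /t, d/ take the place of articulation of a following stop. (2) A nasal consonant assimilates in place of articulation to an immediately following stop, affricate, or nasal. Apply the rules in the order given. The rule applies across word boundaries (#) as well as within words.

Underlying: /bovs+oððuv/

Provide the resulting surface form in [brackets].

[bovs+oððuv]

Rule 1: no segment meets the rule's conditions; no change.
After rule 1: bovs+oððuv
Rule 2: no segment meets the rule's conditions; no change.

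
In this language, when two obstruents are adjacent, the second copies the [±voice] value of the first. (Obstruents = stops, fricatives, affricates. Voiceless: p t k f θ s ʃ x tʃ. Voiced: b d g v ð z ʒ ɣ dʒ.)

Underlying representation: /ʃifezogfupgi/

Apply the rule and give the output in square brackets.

/f/ after /g/ (voiced) → [v]
/g/ after /p/ (voiceless) → [k]

[ʃifezogvupki]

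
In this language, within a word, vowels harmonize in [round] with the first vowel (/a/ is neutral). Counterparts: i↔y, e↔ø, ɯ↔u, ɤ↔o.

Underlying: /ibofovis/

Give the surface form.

[ibɤfɤvis]

/o/ harmonizes with /i/ ([-round]) → [ɤ]
/o/ harmonizes with /i/ ([-round]) → [ɤ]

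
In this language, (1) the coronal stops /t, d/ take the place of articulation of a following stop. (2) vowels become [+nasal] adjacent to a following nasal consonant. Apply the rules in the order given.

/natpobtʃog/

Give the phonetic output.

Rule 1: /t/ before /p/ (labial) → [p]
After rule 1: nappobtʃog
Rule 2: no segment meets the rule's conditions; no change.

[nappobtʃog]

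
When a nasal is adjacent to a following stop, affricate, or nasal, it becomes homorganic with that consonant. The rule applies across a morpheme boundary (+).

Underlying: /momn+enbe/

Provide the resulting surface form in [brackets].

/m/ before /n/ (alveolar) → [n]
/n/ before /b/ (labial) → [m]

[monn+embe]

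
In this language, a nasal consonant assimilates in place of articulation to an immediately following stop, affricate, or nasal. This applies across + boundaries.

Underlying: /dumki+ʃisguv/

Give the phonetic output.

/m/ before /k/ (velar) → [ŋ]

[duŋki+ʃisguv]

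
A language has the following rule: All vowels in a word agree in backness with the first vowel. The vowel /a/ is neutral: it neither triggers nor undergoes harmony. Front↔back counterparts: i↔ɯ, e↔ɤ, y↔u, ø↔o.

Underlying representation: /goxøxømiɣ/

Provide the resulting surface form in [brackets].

[goxoxomɯɣ]

/ø/ harmonizes with /o/ ([+back]) → [o]
/ø/ harmonizes with /o/ ([+back]) → [o]
/i/ harmonizes with /o/ ([+back]) → [ɯ]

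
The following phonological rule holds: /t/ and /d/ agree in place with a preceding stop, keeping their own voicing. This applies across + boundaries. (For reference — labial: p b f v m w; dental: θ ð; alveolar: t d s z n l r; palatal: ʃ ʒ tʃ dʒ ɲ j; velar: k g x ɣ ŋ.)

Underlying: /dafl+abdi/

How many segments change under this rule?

/d/ after /b/ (labial) → [b]
1 segment changes.

1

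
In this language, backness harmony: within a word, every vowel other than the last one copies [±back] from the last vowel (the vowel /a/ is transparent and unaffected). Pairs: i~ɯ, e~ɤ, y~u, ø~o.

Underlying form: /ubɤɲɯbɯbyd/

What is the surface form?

/u/ harmonizes with /y/ ([-back]) → [y]
/ɤ/ harmonizes with /y/ ([-back]) → [e]
/ɯ/ harmonizes with /y/ ([-back]) → [i]
/ɯ/ harmonizes with /y/ ([-back]) → [i]

[ybeɲibibyd]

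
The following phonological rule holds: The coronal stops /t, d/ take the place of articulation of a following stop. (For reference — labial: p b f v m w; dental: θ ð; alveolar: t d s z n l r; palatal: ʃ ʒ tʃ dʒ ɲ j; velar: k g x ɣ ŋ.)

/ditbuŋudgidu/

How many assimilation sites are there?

2

/t/ before /b/ (labial) → [p]
/d/ before /g/ (velar) → [g]
2 segments change.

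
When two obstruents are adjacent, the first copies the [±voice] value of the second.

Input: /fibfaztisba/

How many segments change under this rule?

/b/ before /f/ (voiceless) → [p]
/z/ before /t/ (voiceless) → [s]
/s/ before /b/ (voiced) → [z]
3 segments change.

3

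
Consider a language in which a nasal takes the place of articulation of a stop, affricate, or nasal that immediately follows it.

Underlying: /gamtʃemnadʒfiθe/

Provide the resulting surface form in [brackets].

[gaɲtʃennadʒfiθe]

/m/ before /tʃ/ (palatal) → [ɲ]
/m/ before /n/ (alveolar) → [n]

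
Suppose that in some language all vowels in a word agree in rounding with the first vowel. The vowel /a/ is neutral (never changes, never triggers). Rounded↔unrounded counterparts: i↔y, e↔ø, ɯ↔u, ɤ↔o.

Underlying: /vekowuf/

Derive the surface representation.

[vekɤwɯf]

/o/ harmonizes with /e/ ([-round]) → [ɤ]
/u/ harmonizes with /e/ ([-round]) → [ɯ]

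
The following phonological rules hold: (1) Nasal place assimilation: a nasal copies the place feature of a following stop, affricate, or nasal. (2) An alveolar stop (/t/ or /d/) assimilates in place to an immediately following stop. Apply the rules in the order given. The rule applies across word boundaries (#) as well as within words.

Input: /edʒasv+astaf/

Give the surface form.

[edʒasv+astaf]

Rule 1: no segment meets the rule's conditions; no change.
After rule 1: edʒasv+astaf
Rule 2: no segment meets the rule's conditions; no change.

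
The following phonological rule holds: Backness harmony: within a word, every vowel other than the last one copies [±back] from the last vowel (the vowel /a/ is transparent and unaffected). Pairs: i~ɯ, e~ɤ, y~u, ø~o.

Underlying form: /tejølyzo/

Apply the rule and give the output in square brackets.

[tɤjoluzo]

/e/ harmonizes with /o/ ([+back]) → [ɤ]
/ø/ harmonizes with /o/ ([+back]) → [o]
/y/ harmonizes with /o/ ([+back]) → [u]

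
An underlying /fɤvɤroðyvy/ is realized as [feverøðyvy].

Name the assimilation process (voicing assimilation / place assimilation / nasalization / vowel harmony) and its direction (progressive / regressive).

vowel harmony, regressive

/ɤ/→[e] /ɤ/→[e] /o/→[ø].
Vowels agree with the last vowel, so the harmony is regressive.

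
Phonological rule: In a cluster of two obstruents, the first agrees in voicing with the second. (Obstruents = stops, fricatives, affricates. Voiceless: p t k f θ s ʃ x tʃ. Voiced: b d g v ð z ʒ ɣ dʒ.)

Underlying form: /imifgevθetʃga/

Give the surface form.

/f/ before /g/ (voiced) → [v]
/v/ before /θ/ (voiceless) → [f]
/tʃ/ before /g/ (voiced) → [dʒ]

[imivgefθedʒga]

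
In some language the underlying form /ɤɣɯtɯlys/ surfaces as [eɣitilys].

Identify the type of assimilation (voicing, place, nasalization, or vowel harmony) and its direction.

/ɤ/→[e] /ɯ/→[i] /ɯ/→[i].
Vowels agree with the last vowel, so the harmony is regressive.

vowel harmony, regressive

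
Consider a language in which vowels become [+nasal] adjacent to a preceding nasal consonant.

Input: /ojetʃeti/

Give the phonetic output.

[ojetʃeti]

no segment meets the rule's conditions; no change.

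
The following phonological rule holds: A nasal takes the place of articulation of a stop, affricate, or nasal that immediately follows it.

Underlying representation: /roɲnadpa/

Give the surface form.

[ronnadpa]

/ɲ/ before /n/ (alveolar) → [n]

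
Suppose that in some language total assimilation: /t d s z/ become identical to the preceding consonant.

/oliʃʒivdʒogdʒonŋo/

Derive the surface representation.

[oliʃʒivdʒogdʒonŋo]

no segment meets the rule's conditions; no change.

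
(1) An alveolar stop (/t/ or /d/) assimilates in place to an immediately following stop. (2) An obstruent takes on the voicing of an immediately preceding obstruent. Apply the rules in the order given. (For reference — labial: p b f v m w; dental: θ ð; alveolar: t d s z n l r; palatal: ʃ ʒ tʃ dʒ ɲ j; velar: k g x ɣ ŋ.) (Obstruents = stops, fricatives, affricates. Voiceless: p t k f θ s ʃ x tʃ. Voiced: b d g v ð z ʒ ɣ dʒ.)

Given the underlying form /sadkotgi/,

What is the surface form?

Rule 1: /d/ before /k/ (velar) → [g]
Rule 1: /t/ before /g/ (velar) → [k]
After rule 1: sagkokgi
Rule 2: /k/ after /g/ (voiced) → [g]
Rule 2: /g/ after /k/ (voiceless) → [k]

[saggokki]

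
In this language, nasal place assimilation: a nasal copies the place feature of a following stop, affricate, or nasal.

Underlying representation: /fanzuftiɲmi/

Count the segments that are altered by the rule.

/ɲ/ before /m/ (labial) → [m]
1 segment changes.

1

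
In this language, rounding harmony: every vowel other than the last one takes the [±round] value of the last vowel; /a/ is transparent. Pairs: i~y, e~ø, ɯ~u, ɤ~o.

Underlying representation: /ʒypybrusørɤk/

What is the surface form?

/y/ harmonizes with /ɤ/ ([-round]) → [i]
/y/ harmonizes with /ɤ/ ([-round]) → [i]
/u/ harmonizes with /ɤ/ ([-round]) → [ɯ]
/ø/ harmonizes with /ɤ/ ([-round]) → [e]

[ʒipibrɯserɤk]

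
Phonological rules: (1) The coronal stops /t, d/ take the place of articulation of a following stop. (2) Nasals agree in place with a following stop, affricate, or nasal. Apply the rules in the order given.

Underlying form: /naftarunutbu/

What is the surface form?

Rule 1: /t/ before /b/ (labial) → [p]
After rule 1: naftarunupbu
Rule 2: no segment meets the rule's conditions; no change.

[naftarunupbu]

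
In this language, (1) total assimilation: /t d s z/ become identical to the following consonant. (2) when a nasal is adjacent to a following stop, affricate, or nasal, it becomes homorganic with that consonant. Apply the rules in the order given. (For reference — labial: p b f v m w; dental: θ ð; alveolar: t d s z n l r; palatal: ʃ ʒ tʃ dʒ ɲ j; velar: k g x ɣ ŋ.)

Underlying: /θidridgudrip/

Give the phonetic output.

Rule 1: /d/ before /r/ → [r] (total assimilation)
Rule 1: /d/ before /g/ → [g] (total assimilation)
Rule 1: /d/ before /r/ → [r] (total assimilation)
After rule 1: θirriggurrip
Rule 2: no segment meets the rule's conditions; no change.

[θirriggurrip]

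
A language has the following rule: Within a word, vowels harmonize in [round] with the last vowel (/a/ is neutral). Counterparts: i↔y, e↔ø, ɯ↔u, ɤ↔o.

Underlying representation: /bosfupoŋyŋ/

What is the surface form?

[bosfupoŋyŋ]

no segment meets the rule's conditions; no change.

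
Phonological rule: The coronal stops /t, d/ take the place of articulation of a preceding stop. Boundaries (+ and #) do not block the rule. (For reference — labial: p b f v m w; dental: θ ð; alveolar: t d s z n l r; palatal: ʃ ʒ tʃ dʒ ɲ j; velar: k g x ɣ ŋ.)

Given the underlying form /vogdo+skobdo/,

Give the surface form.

[voggo+skobbo]

/d/ after /g/ (velar) → [g]
/d/ after /b/ (labial) → [b]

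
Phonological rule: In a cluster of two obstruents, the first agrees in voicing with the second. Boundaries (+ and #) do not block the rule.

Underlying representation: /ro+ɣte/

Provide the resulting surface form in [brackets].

[ro+xte]

/ɣ/ before /t/ (voiceless) → [x]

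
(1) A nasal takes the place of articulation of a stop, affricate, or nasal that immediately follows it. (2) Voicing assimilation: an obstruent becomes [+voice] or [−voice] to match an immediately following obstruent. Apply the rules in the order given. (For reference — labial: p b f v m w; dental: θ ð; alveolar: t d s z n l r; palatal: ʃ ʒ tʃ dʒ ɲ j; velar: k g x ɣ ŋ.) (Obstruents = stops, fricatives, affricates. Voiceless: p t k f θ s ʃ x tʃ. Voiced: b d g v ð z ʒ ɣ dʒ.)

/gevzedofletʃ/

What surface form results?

[gevzedofletʃ]

Rule 1: no segment meets the rule's conditions; no change.
After rule 1: gevzedofletʃ
Rule 2: no segment meets the rule's conditions; no change.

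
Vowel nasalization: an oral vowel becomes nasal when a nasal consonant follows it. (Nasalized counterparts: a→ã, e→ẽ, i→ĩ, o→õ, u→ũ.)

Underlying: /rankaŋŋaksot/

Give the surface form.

/a/ before nasal /n/ → [ã]
/a/ before nasal /ŋ/ → [ã]

[rãnkãŋŋaksot]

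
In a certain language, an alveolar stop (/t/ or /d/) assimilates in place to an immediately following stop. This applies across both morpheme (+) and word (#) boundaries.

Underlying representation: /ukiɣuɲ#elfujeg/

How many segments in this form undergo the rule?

0

No segment meets the rule's conditions.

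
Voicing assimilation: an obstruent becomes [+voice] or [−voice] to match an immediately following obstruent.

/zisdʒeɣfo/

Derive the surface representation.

/s/ before /dʒ/ (voiced) → [z]
/ɣ/ before /f/ (voiceless) → [x]

[zizdʒexfo]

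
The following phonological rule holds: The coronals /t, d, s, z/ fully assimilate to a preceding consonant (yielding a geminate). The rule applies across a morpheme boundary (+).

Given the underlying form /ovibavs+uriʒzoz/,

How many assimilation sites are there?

2

/s/ after /v/ → [v] (total assimilation)
/z/ after /ʒ/ → [ʒ] (total assimilation)
2 segments change.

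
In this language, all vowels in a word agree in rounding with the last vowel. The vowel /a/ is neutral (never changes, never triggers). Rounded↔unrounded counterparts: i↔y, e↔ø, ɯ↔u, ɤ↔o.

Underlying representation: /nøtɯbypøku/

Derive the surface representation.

/ɯ/ harmonizes with /u/ ([+round]) → [u]

[nøtubypøku]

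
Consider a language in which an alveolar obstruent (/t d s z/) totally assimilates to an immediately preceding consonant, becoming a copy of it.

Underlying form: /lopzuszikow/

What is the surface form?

/z/ after /p/ → [p] (total assimilation)
/z/ after /s/ → [s] (total assimilation)

[loppussikow]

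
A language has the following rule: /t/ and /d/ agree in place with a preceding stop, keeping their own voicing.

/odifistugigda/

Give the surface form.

[odifistugigga]

/d/ after /g/ (velar) → [g]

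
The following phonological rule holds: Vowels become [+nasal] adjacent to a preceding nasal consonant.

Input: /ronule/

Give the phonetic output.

/u/ after nasal /n/ → [ũ]

[ronũle]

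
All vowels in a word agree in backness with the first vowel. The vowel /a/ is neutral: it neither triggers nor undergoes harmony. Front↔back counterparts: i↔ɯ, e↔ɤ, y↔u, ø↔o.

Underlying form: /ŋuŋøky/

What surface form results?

/ø/ harmonizes with /u/ ([+back]) → [o]
/y/ harmonizes with /u/ ([+back]) → [u]

[ŋuŋoku]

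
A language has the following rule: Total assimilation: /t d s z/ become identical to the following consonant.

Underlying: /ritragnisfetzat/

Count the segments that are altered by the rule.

/t/ before /r/ → [r] (total assimilation)
/s/ before /f/ → [f] (total assimilation)
/t/ before /z/ → [z] (total assimilation)
3 segments change.

3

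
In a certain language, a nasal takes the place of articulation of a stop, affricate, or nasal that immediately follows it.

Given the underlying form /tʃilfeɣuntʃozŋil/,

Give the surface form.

[tʃilfeɣuɲtʃozŋil]

/n/ before /tʃ/ (palatal) → [ɲ]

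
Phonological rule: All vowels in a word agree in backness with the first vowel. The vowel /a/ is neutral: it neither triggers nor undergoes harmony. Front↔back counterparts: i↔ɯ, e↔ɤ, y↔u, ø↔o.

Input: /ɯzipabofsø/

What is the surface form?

/i/ harmonizes with /ɯ/ ([+back]) → [ɯ]
/ø/ harmonizes with /ɯ/ ([+back]) → [o]

[ɯzɯpabofso]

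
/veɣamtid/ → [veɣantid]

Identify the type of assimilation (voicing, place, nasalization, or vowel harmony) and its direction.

place assimilation, regressive

/m/→[n].
Each target copies a feature from the following segment, so the direction is regressive.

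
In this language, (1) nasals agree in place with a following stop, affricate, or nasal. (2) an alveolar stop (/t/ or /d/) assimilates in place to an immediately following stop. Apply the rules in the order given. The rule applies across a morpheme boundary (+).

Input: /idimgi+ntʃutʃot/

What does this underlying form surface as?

Rule 1: /m/ before /g/ (velar) → [ŋ]
Rule 1: /n/ before /tʃ/ (palatal) → [ɲ]
After rule 1: idiŋgi+ɲtʃutʃot
Rule 2: no segment meets the rule's conditions; no change.

[idiŋgi+ɲtʃutʃot]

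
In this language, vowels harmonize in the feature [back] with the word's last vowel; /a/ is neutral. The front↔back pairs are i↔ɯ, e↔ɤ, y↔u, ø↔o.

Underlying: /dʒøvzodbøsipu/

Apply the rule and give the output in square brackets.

/ø/ harmonizes with /u/ ([+back]) → [o]
/ø/ harmonizes with /u/ ([+back]) → [o]
/i/ harmonizes with /u/ ([+back]) → [ɯ]

[dʒovzodbosɯpu]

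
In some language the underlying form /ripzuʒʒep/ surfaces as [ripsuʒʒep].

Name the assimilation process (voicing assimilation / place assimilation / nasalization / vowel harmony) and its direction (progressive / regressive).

voicing assimilation, progressive

/z/→[s].
Each target copies a feature from the preceding segment, so the direction is progressive.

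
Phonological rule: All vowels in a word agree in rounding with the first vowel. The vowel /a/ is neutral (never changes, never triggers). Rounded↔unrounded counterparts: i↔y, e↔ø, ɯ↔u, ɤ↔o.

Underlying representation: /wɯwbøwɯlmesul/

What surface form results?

[wɯwbewɯlmesɯl]

/ø/ harmonizes with /ɯ/ ([-round]) → [e]
/u/ harmonizes with /ɯ/ ([-round]) → [ɯ]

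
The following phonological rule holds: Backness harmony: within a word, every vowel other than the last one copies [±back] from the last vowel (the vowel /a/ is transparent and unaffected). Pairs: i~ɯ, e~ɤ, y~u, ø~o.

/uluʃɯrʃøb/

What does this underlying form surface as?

[ylyʃirʃøb]

/u/ harmonizes with /ø/ ([-back]) → [y]
/u/ harmonizes with /ø/ ([-back]) → [y]
/ɯ/ harmonizes with /ø/ ([-back]) → [i]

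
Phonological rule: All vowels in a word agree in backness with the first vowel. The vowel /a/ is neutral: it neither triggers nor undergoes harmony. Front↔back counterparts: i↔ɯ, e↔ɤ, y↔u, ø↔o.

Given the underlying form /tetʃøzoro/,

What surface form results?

/o/ harmonizes with /e/ ([-back]) → [ø]
/o/ harmonizes with /e/ ([-back]) → [ø]

[tetʃøzørø]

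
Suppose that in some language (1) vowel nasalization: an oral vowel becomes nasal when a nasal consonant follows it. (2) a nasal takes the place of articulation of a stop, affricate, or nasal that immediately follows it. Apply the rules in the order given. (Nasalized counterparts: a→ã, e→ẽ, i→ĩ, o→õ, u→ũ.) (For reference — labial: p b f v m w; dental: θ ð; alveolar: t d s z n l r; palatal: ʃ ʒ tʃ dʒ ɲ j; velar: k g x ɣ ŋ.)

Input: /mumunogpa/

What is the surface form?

[mũmũnogpa]

Rule 1: /u/ before nasal /m/ → [ũ]
Rule 1: /u/ before nasal /n/ → [ũ]
After rule 1: mũmũnogpa
Rule 2: no segment meets the rule's conditions; no change.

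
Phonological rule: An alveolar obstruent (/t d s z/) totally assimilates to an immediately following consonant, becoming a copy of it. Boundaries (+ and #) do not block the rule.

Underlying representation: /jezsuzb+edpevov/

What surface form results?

[jessubb+eppevov]

/z/ before /s/ → [s] (total assimilation)
/z/ before /b/ → [b] (total assimilation)
/d/ before /p/ → [p] (total assimilation)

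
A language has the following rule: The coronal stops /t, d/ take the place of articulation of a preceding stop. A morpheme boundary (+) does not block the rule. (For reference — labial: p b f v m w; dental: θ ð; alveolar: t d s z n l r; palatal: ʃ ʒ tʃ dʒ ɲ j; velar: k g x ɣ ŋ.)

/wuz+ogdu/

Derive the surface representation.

/d/ after /g/ (velar) → [g]

[wuz+oggu]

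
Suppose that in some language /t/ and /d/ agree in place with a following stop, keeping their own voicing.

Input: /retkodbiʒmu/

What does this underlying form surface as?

/t/ before /k/ (velar) → [k]
/d/ before /b/ (labial) → [b]

[rekkobbiʒmu]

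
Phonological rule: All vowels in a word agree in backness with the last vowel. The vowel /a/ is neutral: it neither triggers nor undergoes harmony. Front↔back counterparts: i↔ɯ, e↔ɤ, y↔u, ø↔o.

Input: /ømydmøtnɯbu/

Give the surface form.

[omudmotnɯbu]

/ø/ harmonizes with /u/ ([+back]) → [o]
/y/ harmonizes with /u/ ([+back]) → [u]
/ø/ harmonizes with /u/ ([+back]) → [o]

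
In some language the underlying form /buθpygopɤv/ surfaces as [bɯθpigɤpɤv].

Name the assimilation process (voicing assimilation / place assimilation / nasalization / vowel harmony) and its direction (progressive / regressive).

/u/→[ɯ] /y/→[i] /o/→[ɤ].
Vowels agree with the last vowel, so the harmony is regressive.

vowel harmony, regressive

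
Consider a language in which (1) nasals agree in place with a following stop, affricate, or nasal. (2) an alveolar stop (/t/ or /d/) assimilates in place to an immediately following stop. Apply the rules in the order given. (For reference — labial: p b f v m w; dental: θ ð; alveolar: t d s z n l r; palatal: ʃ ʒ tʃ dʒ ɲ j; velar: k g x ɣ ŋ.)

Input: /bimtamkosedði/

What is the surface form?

[bintaŋkosedði]

Rule 1: /m/ before /t/ (alveolar) → [n]
Rule 1: /m/ before /k/ (velar) → [ŋ]
After rule 1: bintaŋkosedði
Rule 2: no segment meets the rule's conditions; no change.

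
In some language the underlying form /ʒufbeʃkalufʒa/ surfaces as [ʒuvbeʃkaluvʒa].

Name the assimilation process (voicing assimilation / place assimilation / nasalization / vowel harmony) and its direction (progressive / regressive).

/f/→[v] /f/→[v].
Each target copies a feature from the following segment, so the direction is regressive.

voicing assimilation, regressive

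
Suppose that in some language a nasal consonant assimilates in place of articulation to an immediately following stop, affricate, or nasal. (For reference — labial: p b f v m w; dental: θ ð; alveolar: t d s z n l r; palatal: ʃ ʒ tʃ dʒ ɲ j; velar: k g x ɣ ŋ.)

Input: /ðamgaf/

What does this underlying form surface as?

/m/ before /g/ (velar) → [ŋ]

[ðaŋgaf]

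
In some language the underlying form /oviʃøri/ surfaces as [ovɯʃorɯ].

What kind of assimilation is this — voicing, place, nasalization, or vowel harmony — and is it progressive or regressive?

/i/→[ɯ] /ø/→[o] /i/→[ɯ].
Vowels agree with the first vowel, so the harmony is progressive.

vowel harmony, progressive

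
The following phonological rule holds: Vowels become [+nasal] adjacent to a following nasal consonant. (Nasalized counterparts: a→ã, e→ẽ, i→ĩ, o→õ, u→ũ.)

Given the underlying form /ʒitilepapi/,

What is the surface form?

[ʒitilepapi]

no segment meets the rule's conditions; no change.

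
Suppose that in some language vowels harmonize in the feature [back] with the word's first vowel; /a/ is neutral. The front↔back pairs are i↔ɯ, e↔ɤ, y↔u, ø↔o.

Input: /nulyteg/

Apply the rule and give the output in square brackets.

/y/ harmonizes with /u/ ([+back]) → [u]
/e/ harmonizes with /u/ ([+back]) → [ɤ]

[nulutɤg]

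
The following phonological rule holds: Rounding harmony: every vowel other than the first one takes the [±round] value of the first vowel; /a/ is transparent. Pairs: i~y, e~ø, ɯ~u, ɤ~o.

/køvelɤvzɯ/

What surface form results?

/e/ harmonizes with /ø/ ([+round]) → [ø]
/ɤ/ harmonizes with /ø/ ([+round]) → [o]
/ɯ/ harmonizes with /ø/ ([+round]) → [u]

[køvølovzu]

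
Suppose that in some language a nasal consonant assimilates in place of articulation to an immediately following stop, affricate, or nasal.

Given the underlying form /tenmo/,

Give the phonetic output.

/n/ before /m/ (labial) → [m]

[temmo]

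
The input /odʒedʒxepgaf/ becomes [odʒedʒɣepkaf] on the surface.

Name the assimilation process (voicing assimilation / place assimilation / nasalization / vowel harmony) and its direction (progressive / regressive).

voicing assimilation, progressive

/x/→[ɣ] /g/→[k].
Each target copies a feature from the preceding segment, so the direction is progressive.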